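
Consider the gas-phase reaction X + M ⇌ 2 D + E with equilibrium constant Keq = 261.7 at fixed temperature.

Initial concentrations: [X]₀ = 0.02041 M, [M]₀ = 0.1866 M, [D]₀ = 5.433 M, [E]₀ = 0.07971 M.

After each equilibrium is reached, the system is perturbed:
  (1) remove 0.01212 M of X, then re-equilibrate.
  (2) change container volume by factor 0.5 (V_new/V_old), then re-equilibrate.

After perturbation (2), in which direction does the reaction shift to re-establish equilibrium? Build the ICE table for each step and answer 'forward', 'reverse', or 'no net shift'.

Q₀ = 617.8 vs Keq = 261.7 ⇒ Q>K, reverse
Step 1:
                    X           M           D           E
  Initial     0.02041      0.1866       5.433     0.07971
  Change      0.01523     0.01523    -0.03045    -0.01523
  Equil       0.03564      0.2018       5.403     0.06448
  solve Keq expr → x = -0.01523; check Q = 261.7
Then remove 0.01212 M of X.
Step 2:
                    X           M           D           E
  Initial     0.02352      0.2018       5.403     0.06448
  Change     0.007016    0.007016    -0.01403   -0.007016
  Equil       0.03053      0.2088       5.389     0.05747
  solve Keq expr → x = -0.007016; check Q = 261.7
Then change container volume by factor 0.5 (V_new/V_old).
Step 3:
                    X           M           D           E
  Initial     0.06106      0.4177       10.78      0.1149
  Change      0.02647     0.02647    -0.05294    -0.02647
  Equil       0.08753      0.4442       10.72     0.08847
  solve Keq expr → x = -0.02647; check Q = 261.7

Direction: reverse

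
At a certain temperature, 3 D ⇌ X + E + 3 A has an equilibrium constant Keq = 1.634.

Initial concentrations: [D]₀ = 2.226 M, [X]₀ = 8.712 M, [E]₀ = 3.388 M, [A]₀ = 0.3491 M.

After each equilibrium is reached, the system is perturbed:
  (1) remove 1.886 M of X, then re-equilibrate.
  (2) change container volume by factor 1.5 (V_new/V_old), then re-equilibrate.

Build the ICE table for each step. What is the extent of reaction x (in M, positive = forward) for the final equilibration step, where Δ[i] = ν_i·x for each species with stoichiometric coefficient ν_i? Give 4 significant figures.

x = 0.03257 M

Q₀ = 0.1139 vs Keq = 1.634 ⇒ Q<K, forward
Step 1:
                  D         X         E         A
  init        2.226     8.712     3.388    0.3491
  Δ         -0.3534    0.1178    0.1178    0.3534
  eq          1.873      8.83     3.506    0.7025
  solve Keq expr → x = 0.1178; check Q = 1.634
Then remove 1.886 M of X.
Step 2:
                  D         X         E         A
  init        1.873     6.944     3.506    0.7025
  Δ        -0.04063   0.01354   0.01354   0.04063
  eq          1.832     6.957     3.519    0.7431
  solve Keq expr → x = 0.01354; check Q = 1.634
Then change container volume by factor 1.5 (V_new/V_old).
Step 3:
                  D         X         E         A
  init        1.221     4.638     2.346    0.4954
  Δ         -0.0977   0.03257   0.03257    0.0977
  eq          1.124     4.671     2.379    0.5931
  solve Keq expr → x = 0.03257; check Q = 1.634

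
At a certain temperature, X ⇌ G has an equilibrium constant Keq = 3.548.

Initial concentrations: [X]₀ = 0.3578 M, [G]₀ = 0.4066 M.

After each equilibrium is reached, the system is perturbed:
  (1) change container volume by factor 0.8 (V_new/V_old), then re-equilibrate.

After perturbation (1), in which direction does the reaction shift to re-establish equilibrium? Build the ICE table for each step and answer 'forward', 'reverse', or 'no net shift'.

Direction: no net shift

Q₀ = 1.136 vs Keq = 3.548 ⇒ Q<K, forward
Step 1:
                  X         G
  I          0.3578    0.4066
  C         -0.1897    0.1897
  E          0.1681    0.5963
  solve Keq expr → x = 0.1897; check Q = 3.548
Then change container volume by factor 0.8 (V_new/V_old).
Step 2:
                  X         G
  I          0.2101    0.7454
  C               0         0
  E          0.2101    0.7454
  solve Keq expr → x = 0; check Q = 3.548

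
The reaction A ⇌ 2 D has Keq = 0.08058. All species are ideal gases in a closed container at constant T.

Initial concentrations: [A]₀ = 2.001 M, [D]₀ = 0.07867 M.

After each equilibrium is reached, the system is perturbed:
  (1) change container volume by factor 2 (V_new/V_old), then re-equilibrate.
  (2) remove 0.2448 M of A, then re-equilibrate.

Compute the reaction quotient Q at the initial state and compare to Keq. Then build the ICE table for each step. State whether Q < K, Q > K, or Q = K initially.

Q₀ = 0.003093; Q < K (proceeds forward)

Q₀ = 0.003093 vs Keq = 0.08058 ⇒ Q<K, forward
Step 1:
                    A           D
  I             2.001     0.07867
  C           -0.1536      0.3072
  E             1.847      0.3858
  solve Keq expr → x = 0.1536; check Q = 0.08058
Then change container volume by factor 2 (V_new/V_old).
Step 2:
                    A           D
  I            0.9237      0.1929
  C          -0.03718     0.07436
  E            0.8865      0.2673
  solve Keq expr → x = 0.03718; check Q = 0.08058
Then remove 0.2448 M of A.
Step 3:
                    A           D
  I            0.6417      0.2673
  C           0.01833    -0.03665
  E            0.6601      0.2306
  solve Keq expr → x = -0.01833; check Q = 0.08058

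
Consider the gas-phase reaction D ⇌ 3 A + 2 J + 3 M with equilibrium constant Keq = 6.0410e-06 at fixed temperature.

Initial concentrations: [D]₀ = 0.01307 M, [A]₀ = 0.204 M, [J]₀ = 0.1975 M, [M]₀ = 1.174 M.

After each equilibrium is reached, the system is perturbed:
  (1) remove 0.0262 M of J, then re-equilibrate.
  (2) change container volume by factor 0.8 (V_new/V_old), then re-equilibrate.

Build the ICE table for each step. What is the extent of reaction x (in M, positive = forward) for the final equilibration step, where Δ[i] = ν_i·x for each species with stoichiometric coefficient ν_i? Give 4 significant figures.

x = -0.005896 M

Q₀ = 0.041 vs Keq = 6.0410e-06 ⇒ Q>K, reverse
Step 1:
                  D         A         J         M
  Initial   0.01307     0.204    0.1975     1.174
  Change    0.05542   -0.1662   -0.1108   -0.1662
  Equil     0.06849   0.03775   0.08667     1.008
  solve Keq expr → x = -0.05542; check Q = 6.0410e-06
Then remove 0.0262 M of J.
Step 2:
                  D         A         J         M
  Initial   0.06849   0.03775   0.06047     1.008
  Change  -0.002353  0.007058  0.004705  0.007058
  Equil     0.06613   0.04481   0.06518     1.015
  solve Keq expr → x = 0.002353; check Q = 6.0410e-06
Then change container volume by factor 0.8 (V_new/V_old).
Step 3:
                  D         A         J         M
  Initial   0.08267   0.05602   0.08147     1.269
  Change   0.005896  -0.01769  -0.01179  -0.01769
  Equil     0.08856   0.03833   0.06968     1.251
  solve Keq expr → x = -0.005896; check Q = 6.0410e-06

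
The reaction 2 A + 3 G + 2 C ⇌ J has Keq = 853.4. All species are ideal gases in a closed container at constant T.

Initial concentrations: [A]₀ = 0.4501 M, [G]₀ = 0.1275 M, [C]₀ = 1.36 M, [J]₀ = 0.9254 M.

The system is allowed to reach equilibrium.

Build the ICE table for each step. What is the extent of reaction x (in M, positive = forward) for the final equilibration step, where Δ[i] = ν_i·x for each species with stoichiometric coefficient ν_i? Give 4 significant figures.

x = -0.004164 M

Q₀ = 1192 vs Keq = 853.4 ⇒ Q>K, reverse
Step 1:
                    A           G           C           J
  Initial      0.4501      0.1275        1.36      0.9254
  Change     0.008327     0.01249    0.008327   -0.004164
  Equil        0.4584        0.14       1.368      0.9212
  solve Keq expr → x = -0.004164; check Q = 853.4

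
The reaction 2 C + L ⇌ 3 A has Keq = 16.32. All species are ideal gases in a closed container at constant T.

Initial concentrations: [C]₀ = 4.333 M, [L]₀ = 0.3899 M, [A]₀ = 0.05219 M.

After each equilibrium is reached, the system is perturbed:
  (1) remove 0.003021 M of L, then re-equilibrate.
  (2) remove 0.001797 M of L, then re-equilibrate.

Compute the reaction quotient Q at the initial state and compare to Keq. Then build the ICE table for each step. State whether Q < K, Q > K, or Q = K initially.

Q₀ = 1.9419e-05 vs Keq = 16.32 ⇒ Q<K, forward
Step 1:
                  C         L         A
  init        4.333    0.3899   0.05219
  Δ         -0.7633   -0.3817     1.145
  eq           3.57   0.00825     1.197
  solve Keq expr → x = 0.3817; check Q = 16.32
Then remove 0.003021 M of L.
Step 2:
                  C         L         A
  init         3.57  0.005229     1.197
  Δ        0.005643  0.002822 -0.008465
  eq          3.575  0.008051     1.189
  solve Keq expr → x = -0.002822; check Q = 16.32
Then remove 0.001797 M of L.
Step 3:
                  C         L         A
  init        3.575  0.006254     1.189
  Δ         0.00336   0.00168  -0.00504
  eq          3.579  0.007934     1.184
  solve Keq expr → x = -0.00168; check Q = 16.32

Q₀ = 1.9419e-05; Q < K (proceeds forward)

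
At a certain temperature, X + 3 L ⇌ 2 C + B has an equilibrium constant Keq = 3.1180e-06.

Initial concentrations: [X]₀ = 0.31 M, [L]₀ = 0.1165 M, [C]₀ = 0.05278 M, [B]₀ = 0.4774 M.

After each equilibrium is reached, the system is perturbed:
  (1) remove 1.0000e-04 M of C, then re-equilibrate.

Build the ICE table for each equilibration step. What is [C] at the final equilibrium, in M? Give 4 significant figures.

[C]_eq = 1.3160e-04 M

Q₀ = 2.713 vs Keq = 3.1180e-06 ⇒ Q>K, reverse
Step 1:
                    X           L           C           B
  I              0.31      0.1165     0.05278      0.4774
  C           0.02632     0.07897    -0.05265    -0.02632
  E            0.3363      0.1955  1.3177e-04      0.4511
  solve Keq expr → x = -0.02632; check Q = 3.1180e-06
Then remove 1.0000e-04 M of C.
Step 2:
                    X           L           C           B
  I            0.3363      0.1955  3.1771e-05      0.4511
  C       -4.9916e-05 -1.4975e-04  9.9832e-05  4.9916e-05
  E            0.3363      0.1953  1.3160e-04      0.4511
  solve Keq expr → x = 4.9916e-05; check Q = 3.1180e-06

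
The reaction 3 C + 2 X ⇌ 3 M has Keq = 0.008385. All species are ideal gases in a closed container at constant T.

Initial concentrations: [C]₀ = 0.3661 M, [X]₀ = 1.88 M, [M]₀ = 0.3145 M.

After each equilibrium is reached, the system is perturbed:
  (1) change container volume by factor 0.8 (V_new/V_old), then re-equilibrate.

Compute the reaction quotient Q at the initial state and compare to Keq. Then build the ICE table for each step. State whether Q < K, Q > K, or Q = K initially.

Q₀ = 0.1794; Q > K (proceeds reverse)

Q₀ = 0.1794 vs Keq = 0.008385 ⇒ Q>K, reverse
Step 1:
                  C         X         M
  I          0.3661      1.88    0.3145
  C          0.1494   0.09959   -0.1494
  E          0.5155      1.98    0.1651
  solve Keq expr → x = -0.0498; check Q = 0.008385
Then change container volume by factor 0.8 (V_new/V_old).
Step 2:
                  C         X         M
  I          0.6444     2.474    0.2064
  C        -0.02343  -0.01562   0.02343
  E          0.6209     2.459    0.2298
  solve Keq expr → x = 0.007808; check Q = 0.008385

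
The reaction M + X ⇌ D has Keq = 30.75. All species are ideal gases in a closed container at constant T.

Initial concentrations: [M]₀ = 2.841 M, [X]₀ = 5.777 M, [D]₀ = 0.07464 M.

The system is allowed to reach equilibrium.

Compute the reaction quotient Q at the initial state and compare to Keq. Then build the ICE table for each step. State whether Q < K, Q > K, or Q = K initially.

Q₀ = 0.004548; Q < K (proceeds forward)

Q₀ = 0.004548 vs Keq = 30.75 ⇒ Q<K, forward
Step 1:
                   M          X          D
  Initial      2.841      5.777    0.07464
  Change      -2.809     -2.809      2.809
  Equil       0.0316      2.968      2.884
  solve Keq expr → x = 2.809; check Q = 30.75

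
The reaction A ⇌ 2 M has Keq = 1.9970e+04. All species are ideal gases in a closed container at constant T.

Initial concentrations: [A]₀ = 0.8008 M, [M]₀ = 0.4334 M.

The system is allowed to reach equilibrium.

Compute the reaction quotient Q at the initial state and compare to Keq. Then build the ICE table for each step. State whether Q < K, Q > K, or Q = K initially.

Q₀ = 0.2346 vs Keq = 1.9970e+04 ⇒ Q<K, forward
Step 1:
                  A         M
  I          0.8008    0.4334
  C         -0.8006     1.601
  E       2.0729e-04     2.035
  solve Keq expr → x = 0.8006; check Q = 1.9970e+04

Q₀ = 0.2346; Q < K (proceeds forward)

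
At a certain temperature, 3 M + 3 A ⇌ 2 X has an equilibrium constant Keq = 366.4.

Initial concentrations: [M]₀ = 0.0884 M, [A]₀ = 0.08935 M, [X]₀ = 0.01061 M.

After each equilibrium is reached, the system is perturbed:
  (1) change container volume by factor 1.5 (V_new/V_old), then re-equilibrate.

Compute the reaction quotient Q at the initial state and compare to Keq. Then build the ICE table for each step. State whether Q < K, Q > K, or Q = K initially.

Q₀ = 228.4 vs Keq = 366.4 ⇒ Q<K, forward
Step 1:
                  M         A         X
  Initial    0.0884   0.08935   0.01061
  Change  -0.002553 -0.002553  0.001702
  Equil     0.08585    0.0868   0.01231
  solve Keq expr → x = 8.5095e-04; check Q = 366.4
Then change container volume by factor 1.5 (V_new/V_old).
Step 2:
                  M         A         X
  Initial   0.05723   0.05786  0.008208
  Change   0.005214  0.005214 -0.003476
  Equil     0.06245   0.06308  0.004732
  solve Keq expr → x = -0.001738; check Q = 366.4

Q₀ = 228.4; Q < K (proceeds forward)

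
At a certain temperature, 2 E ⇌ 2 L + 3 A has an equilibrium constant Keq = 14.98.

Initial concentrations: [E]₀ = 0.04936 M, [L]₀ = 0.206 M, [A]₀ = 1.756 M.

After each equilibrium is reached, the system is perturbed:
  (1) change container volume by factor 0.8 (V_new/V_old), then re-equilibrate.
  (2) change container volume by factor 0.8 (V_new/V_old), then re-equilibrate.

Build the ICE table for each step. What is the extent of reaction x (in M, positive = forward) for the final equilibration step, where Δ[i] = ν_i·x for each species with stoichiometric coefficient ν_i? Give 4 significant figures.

x = -0.01529 M

Q₀ = 94.31 vs Keq = 14.98 ⇒ Q>K, reverse
Step 1:
                    E           L           A
  init        0.04936       0.206       1.756
  Δ           0.04317    -0.04317    -0.06476
  eq          0.09253      0.1628       1.691
  solve Keq expr → x = -0.02159; check Q = 14.98
Then change container volume by factor 0.8 (V_new/V_old).
Step 2:
                    E           L           A
  init         0.1157      0.2035       2.114
  Δ           0.02363    -0.02363    -0.03545
  eq           0.1393      0.1799       2.079
  solve Keq expr → x = -0.01182; check Q = 14.98
Then change container volume by factor 0.8 (V_new/V_old).
Step 3:
                    E           L           A
  init         0.1741      0.2249       2.598
  Δ           0.03058    -0.03058    -0.04587
  eq           0.2047      0.1943       2.552
  solve Keq expr → x = -0.01529; check Q = 14.98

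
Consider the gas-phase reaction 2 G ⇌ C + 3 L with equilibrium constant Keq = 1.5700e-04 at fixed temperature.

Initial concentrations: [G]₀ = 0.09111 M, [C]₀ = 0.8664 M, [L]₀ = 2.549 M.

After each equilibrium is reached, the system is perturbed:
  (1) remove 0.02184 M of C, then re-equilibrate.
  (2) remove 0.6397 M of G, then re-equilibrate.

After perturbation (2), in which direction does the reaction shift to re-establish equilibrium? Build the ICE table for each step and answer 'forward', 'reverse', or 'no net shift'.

Q₀ = 1729 vs Keq = 1.5700e-04 ⇒ Q>K, reverse
Step 1:
                    G           C           L
  init        0.09111      0.8664       2.549
  Δ              1.58       -0.79       -2.37
  eq            1.671     0.07641       0.179
  solve Keq expr → x = -0.79; check Q = 1.5700e-04
Then remove 0.02184 M of C.
Step 2:
                    G           C           L
  init          1.671     0.05457       0.179
  Δ         -0.009865    0.004933      0.0148
  eq            1.661      0.0595      0.1938
  solve Keq expr → x = 0.004933; check Q = 1.5700e-04
Then remove 0.6397 M of G.
Step 3:
                    G           C           L
  init          1.022      0.0595      0.1938
  Δ           0.02604    -0.01302    -0.03906
  eq            1.048     0.04648      0.1548
  solve Keq expr → x = -0.01302; check Q = 1.5700e-04

Direction: reverse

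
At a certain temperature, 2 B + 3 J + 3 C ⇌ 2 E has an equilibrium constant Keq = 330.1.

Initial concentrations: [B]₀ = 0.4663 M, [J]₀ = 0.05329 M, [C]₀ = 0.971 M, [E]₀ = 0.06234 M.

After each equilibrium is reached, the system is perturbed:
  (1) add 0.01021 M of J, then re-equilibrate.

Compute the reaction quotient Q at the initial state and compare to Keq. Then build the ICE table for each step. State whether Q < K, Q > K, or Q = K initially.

Q₀ = 129 vs Keq = 330.1 ⇒ Q<K, forward
Step 1:
                  B         J         C         E
  Initial    0.4663   0.05329     0.971   0.06234
  Change  -0.007038  -0.01056  -0.01056  0.007038
  Equil      0.4593   0.04273    0.9604   0.06938
  solve Keq expr → x = 0.003519; check Q = 330.1
Then add 0.01021 M of J.
Step 2:
                  B         J         C         E
  Initial    0.4593   0.05294    0.9604   0.06938
  Change  -0.004999 -0.007499 -0.007499  0.004999
  Equil      0.4543   0.04544    0.9529   0.07438
  solve Keq expr → x = 0.0025; check Q = 330.1

Q₀ = 129; Q < K (proceeds forward)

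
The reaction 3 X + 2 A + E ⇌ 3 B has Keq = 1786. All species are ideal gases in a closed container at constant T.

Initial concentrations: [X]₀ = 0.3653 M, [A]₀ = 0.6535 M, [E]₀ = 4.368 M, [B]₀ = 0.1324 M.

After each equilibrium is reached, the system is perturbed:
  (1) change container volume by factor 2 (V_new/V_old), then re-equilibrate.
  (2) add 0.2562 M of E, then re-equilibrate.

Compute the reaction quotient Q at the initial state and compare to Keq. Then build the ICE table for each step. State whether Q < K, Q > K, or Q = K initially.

Q₀ = 0.02552; Q < K (proceeds forward)

Q₀ = 0.02552 vs Keq = 1786 ⇒ Q<K, forward
Step 1:
                   X          A          E          B
  init        0.3653     0.6535      4.368     0.1324
  Δ          -0.3249    -0.2166    -0.1083     0.3249
  eq         0.04038     0.4369       4.26     0.4573
  solve Keq expr → x = 0.1083; check Q = 1786
Then change container volume by factor 2 (V_new/V_old).
Step 2:
                   X          A          E          B
  init       0.02019     0.2184       2.13     0.2287
  Δ          0.01613    0.01075   0.005377   -0.01613
  eq         0.03632     0.2292      2.135     0.2125
  solve Keq expr → x = -0.005377; check Q = 1786
Then add 0.2562 M of E.
Step 3:
                   X          A          E          B
  init       0.03632     0.2292      2.391     0.2125
  Δ        -0.001091 -7.2705e-04 -3.6353e-04   0.001091
  eq         0.03523     0.2285      2.391     0.2136
  solve Keq expr → x = 3.6353e-04; check Q = 1786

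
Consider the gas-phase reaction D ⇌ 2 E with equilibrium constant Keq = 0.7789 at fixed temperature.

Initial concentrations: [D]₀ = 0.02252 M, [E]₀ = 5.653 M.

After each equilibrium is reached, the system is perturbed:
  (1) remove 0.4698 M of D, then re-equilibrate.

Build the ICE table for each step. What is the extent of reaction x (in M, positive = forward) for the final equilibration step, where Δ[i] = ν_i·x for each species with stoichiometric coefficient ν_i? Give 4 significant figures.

x = -0.06358 M

Q₀ = 1419 vs Keq = 0.7789 ⇒ Q>K, reverse
Step 1:
                   D          E
  init       0.02252      5.653
  Δ            2.173     -4.345
  eq           2.195      1.308
  solve Keq expr → x = -2.173; check Q = 0.7789
Then remove 0.4698 M of D.
Step 2:
                   D          E
  init         1.725      1.308
  Δ          0.06358    -0.1272
  eq           1.789       1.18
  solve Keq expr → x = -0.06358; check Q = 0.7789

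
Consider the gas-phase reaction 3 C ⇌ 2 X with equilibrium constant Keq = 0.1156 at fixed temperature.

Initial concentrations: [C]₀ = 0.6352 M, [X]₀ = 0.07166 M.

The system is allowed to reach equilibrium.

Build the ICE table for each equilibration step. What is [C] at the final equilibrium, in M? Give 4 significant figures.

Q₀ = 0.02004 vs Keq = 0.1156 ⇒ Q<K, forward
Step 1:
                  C         X
  Initial    0.6352   0.07166
  Change     -0.095   0.06333
  Equil      0.5402     0.135
  solve Keq expr → x = 0.03167; check Q = 0.1156

[C]_eq = 0.5402 M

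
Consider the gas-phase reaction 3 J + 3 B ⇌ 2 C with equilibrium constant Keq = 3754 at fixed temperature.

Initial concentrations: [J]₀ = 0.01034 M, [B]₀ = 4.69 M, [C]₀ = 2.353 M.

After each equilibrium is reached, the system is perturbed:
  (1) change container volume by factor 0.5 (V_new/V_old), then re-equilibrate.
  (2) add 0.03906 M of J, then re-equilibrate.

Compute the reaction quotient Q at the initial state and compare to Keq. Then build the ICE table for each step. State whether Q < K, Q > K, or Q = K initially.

Q₀ = 4.8547e+04 vs Keq = 3754 ⇒ Q>K, reverse
Step 1:
                    J           B           C
  init        0.01034        4.69       2.353
  Δ            0.0138      0.0138   -0.009197
  eq          0.02414       4.704       2.344
  solve Keq expr → x = -0.004599; check Q = 3754
Then change container volume by factor 0.5 (V_new/V_old).
Step 2:
                    J           B           C
  init        0.04827       9.408       4.688
  Δ            -0.029      -0.029     0.01934
  eq          0.01927       9.379       4.707
  solve Keq expr → x = 0.009668; check Q = 3754
Then add 0.03906 M of J.
Step 3:
                    J           B           C
  init        0.05833       9.379       4.707
  Δ          -0.03891    -0.03891     0.02594
  eq          0.01942        9.34       4.733
  solve Keq expr → x = 0.01297; check Q = 3754

Q₀ = 4.8547e+04; Q > K (proceeds reverse)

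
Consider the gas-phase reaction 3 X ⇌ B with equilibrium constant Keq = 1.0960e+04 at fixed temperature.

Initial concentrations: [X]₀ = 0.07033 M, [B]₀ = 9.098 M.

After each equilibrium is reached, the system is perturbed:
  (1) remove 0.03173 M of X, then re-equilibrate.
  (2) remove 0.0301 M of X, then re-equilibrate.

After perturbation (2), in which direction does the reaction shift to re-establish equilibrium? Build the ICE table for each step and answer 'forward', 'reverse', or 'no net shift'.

Direction: reverse

Q₀ = 2.6153e+04 vs Keq = 1.0960e+04 ⇒ Q>K, reverse
Step 1:
                    X           B
  I           0.07033       9.098
  C           0.02362   -0.007875
  E           0.09395        9.09
  solve Keq expr → x = -0.007875; check Q = 1.0960e+04
Then remove 0.03173 M of X.
Step 2:
                    X           B
  I           0.06222        9.09
  C           0.03169    -0.01056
  E           0.09392        9.08
  solve Keq expr → x = -0.01056; check Q = 1.0960e+04
Then remove 0.0301 M of X.
Step 3:
                    X           B
  I           0.06382        9.08
  C           0.03007    -0.01002
  E           0.09388        9.07
  solve Keq expr → x = -0.01002; check Q = 1.0960e+04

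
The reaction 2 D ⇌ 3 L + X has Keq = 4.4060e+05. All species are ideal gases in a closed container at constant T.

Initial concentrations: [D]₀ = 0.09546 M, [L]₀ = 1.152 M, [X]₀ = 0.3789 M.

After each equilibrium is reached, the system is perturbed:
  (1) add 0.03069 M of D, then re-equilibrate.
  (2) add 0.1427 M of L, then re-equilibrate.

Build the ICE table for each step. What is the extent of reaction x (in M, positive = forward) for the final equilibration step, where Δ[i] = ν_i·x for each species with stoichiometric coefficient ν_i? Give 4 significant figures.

Q₀ = 63.57 vs Keq = 4.4060e+05 ⇒ Q<K, forward
Step 1:
                    D           L           X
  I           0.09546       1.152      0.3789
  C          -0.09401       0.141     0.04701
  E          0.001446       1.293      0.4259
  solve Keq expr → x = 0.04701; check Q = 4.4060e+05
Then add 0.03069 M of D.
Step 2:
                    D           L           X
  I           0.03214       1.293      0.4259
  C          -0.03059     0.04588     0.01529
  E           0.00155       1.339      0.4412
  solve Keq expr → x = 0.01529; check Q = 4.4060e+05
Then add 0.1427 M of L.
Step 3:
                    D           L           X
  I           0.00155       1.482      0.4412
  C        2.5339e-04 -3.8008e-04 -1.2669e-04
  E          0.001804       1.481      0.4411
  solve Keq expr → x = -1.2669e-04; check Q = 4.4060e+05

x = -1.2669e-04 M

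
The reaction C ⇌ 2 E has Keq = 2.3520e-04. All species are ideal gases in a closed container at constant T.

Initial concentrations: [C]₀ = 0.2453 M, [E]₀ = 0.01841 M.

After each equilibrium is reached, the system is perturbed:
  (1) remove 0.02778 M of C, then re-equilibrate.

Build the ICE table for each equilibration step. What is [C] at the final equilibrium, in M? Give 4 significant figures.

Q₀ = 0.001382 vs Keq = 2.3520e-04 ⇒ Q>K, reverse
Step 1:
                    C           E
  Initial      0.2453     0.01841
  Change     0.005366    -0.01073
  Equil        0.2507    0.007678
  solve Keq expr → x = -0.005366; check Q = 2.3520e-04
Then remove 0.02778 M of C.
Step 2:
                    C           E
  Initial      0.2229    0.007678
  Change   2.1722e-04 -4.3444e-04
  Equil        0.2231    0.007244
  solve Keq expr → x = -2.1722e-04; check Q = 2.3520e-04

[C]_eq = 0.2231 M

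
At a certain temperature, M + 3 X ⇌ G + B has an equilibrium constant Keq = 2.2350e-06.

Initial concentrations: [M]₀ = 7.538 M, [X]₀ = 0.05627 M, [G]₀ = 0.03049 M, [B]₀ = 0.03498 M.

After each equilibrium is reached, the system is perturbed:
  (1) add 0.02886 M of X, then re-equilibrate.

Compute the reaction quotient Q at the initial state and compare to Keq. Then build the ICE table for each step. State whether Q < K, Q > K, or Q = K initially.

Q₀ = 0.7941 vs Keq = 2.2350e-06 ⇒ Q>K, reverse
Step 1:
                   M          X          G          B
  Initial      7.538    0.05627    0.03049    0.03498
  Change     0.03048    0.09143   -0.03048   -0.03048
  Equil        7.568     0.1477 1.2107e-05   0.004502
  solve Keq expr → x = -0.03048; check Q = 2.2350e-06
Then add 0.02886 M of X.
Step 2:
                   M          X          G          B
  Initial      7.568     0.1766 1.2107e-05   0.004502
  Change  -8.5258e-06 -2.5578e-05 8.5258e-06 8.5258e-06
  Equil        7.568     0.1765 2.0633e-05   0.004511
  solve Keq expr → x = 8.5258e-06; check Q = 2.2350e-06

Q₀ = 0.7941; Q > K (proceeds reverse)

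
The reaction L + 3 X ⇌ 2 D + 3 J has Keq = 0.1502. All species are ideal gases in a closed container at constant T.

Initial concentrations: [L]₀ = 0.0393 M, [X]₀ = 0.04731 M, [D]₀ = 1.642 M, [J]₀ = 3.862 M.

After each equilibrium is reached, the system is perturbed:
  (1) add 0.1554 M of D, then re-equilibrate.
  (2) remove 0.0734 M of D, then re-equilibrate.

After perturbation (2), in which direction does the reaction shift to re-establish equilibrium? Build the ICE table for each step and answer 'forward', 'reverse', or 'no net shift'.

Q₀ = 3.7319e+07 vs Keq = 0.1502 ⇒ Q>K, reverse
Step 1:
                   L          X          D          J
  Initial     0.0393    0.04731      1.642      3.862
  Change      0.6496      1.949     -1.299     -1.949
  Equil       0.6889      1.996     0.3428      1.913
  solve Keq expr → x = -0.6496; check Q = 0.1502
Then add 0.1554 M of D.
Step 2:
                   L          X          D          J
  Initial     0.6889      1.996     0.4982      1.913
  Change      0.0386     0.1158    -0.0772    -0.1158
  Equil       0.7275      2.112      0.421      1.797
  solve Keq expr → x = -0.0386; check Q = 0.1502
Then remove 0.0734 M of D.
Step 3:
                   L          X          D          J
  Initial     0.7275      2.112     0.3476      1.797
  Change    -0.01774   -0.05322    0.03548    0.05322
  Equil       0.7098      2.059     0.3831      1.851
  solve Keq expr → x = 0.01774; check Q = 0.1502

Direction: forward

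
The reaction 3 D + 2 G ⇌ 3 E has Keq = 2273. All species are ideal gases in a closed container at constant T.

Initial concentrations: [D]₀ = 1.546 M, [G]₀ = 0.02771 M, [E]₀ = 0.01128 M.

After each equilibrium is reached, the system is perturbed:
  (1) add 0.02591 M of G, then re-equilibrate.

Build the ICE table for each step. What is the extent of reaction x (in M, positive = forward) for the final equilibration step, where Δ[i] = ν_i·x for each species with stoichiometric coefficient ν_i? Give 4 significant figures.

Q₀ = 5.0585e-04 vs Keq = 2273 ⇒ Q<K, forward
Step 1:
                  D         G         E
  init        1.546   0.02771   0.01128
  Δ        -0.04136  -0.02757   0.04136
  eq          1.505 1.3725e-04   0.05264
  solve Keq expr → x = 0.01379; check Q = 2273
Then add 0.02591 M of G.
Step 2:
                  D         G         E
  init        1.505   0.02605   0.05264
  Δ        -0.03858  -0.02572   0.03858
  eq          1.466 3.2555e-04   0.09122
  solve Keq expr → x = 0.01286; check Q = 2273

x = 0.01286 M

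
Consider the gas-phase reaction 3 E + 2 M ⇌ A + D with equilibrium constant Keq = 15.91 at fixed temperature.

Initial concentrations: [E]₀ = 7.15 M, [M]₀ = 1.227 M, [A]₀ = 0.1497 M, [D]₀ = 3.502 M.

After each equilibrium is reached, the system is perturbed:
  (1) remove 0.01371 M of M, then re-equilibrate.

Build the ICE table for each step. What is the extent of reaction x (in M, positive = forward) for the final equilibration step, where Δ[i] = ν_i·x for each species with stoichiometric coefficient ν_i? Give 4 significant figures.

Q₀ = 9.5264e-04 vs Keq = 15.91 ⇒ Q<K, forward
Step 1:
                   E          M          A          D
  init          7.15      1.227     0.1497      3.502
  Δ           -1.788     -1.192     0.5959     0.5959
  eq           5.362    0.03529     0.7456      4.098
  solve Keq expr → x = 0.5959; check Q = 15.91
Then remove 0.01371 M of M.
Step 2:
                   E          M          A          D
  init         5.362    0.02158     0.7456      4.098
  Δ          0.01999    0.01333  -0.006664  -0.006664
  eq           5.382    0.03491     0.7389      4.091
  solve Keq expr → x = -0.006664; check Q = 15.91

x = -0.006664 M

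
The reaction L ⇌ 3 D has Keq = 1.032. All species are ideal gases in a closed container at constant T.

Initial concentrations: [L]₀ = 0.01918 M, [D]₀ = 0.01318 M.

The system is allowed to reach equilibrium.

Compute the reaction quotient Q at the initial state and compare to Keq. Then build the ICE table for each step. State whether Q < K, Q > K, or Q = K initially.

Q₀ = 1.1937e-04; Q < K (proceeds forward)

Q₀ = 1.1937e-04 vs Keq = 1.032 ⇒ Q<K, forward
Step 1:
                   L          D
  Initial    0.01918    0.01318
  Change    -0.01885    0.05655
  Equil   3.2859e-04    0.06973
  solve Keq expr → x = 0.01885; check Q = 1.032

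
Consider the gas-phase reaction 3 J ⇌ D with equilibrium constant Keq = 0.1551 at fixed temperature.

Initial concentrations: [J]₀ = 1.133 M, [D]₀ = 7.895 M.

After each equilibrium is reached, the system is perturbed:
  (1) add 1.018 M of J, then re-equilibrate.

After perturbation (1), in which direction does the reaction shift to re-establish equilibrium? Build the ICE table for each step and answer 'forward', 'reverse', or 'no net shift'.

Direction: forward

Q₀ = 5.428 vs Keq = 0.1551 ⇒ Q>K, reverse
Step 1:
                   J          D
  I            1.133      7.895
  C            2.441    -0.8137
  E            3.574      7.081
  solve Keq expr → x = -0.8137; check Q = 0.1551
Then add 1.018 M of J.
Step 2:
                   J          D
  I            4.592      7.081
  C          -0.9647     0.3216
  E            3.627      7.403
  solve Keq expr → x = 0.3216; check Q = 0.1551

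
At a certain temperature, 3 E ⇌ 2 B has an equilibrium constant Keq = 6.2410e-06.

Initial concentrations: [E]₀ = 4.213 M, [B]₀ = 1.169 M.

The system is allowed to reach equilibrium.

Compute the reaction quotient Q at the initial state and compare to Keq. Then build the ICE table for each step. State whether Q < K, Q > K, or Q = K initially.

Q₀ = 0.01827 vs Keq = 6.2410e-06 ⇒ Q>K, reverse
Step 1:
                    E           B
  init          4.213       1.169
  Δ               1.7      -1.133
  eq            5.913     0.03592
  solve Keq expr → x = -0.5665; check Q = 6.2410e-06

Q₀ = 0.01827; Q > K (proceeds reverse)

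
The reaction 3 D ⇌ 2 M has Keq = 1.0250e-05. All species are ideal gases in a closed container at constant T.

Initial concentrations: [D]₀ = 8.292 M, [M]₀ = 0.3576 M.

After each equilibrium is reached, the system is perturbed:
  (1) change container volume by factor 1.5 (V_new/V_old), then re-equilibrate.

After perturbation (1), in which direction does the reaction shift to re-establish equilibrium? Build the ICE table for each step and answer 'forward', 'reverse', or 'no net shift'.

Direction: reverse

Q₀ = 2.2429e-04 vs Keq = 1.0250e-05 ⇒ Q>K, reverse
Step 1:
                    D           M
  Initial       8.292      0.3576
  Change       0.4131     -0.2754
  Equil         8.705     0.08223
  solve Keq expr → x = -0.1377; check Q = 1.0250e-05
Then change container volume by factor 1.5 (V_new/V_old).
Step 2:
                    D           M
  Initial       5.803     0.05482
  Change      0.01483   -0.009888
  Equil         5.818     0.04493
  solve Keq expr → x = -0.004944; check Q = 1.0250e-05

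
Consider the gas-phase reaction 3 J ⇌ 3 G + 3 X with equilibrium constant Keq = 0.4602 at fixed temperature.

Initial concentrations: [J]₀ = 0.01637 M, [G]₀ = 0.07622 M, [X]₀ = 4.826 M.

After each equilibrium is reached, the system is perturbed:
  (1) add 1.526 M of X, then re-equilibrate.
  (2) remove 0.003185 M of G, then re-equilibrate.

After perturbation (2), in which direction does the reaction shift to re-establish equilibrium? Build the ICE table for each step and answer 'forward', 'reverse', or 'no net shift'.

Q₀ = 1.1345e+04 vs Keq = 0.4602 ⇒ Q>K, reverse
Step 1:
                    J           G           X
  init        0.01637     0.07622       4.826
  Δ            0.0633     -0.0633     -0.0633
  eq          0.07967     0.01292       4.763
  solve Keq expr → x = -0.0211; check Q = 0.4602
Then add 1.526 M of X.
Step 2:
                    J           G           X
  init        0.07967     0.01292       6.289
  Δ          0.002787   -0.002787   -0.002787
  eq          0.08246     0.01013       6.286
  solve Keq expr → x = -9.2913e-04; check Q = 0.4602
Then remove 0.003185 M of G.
Step 3:
                    J           G           X
  init        0.08246    0.006943       6.286
  Δ         -0.002833    0.002833    0.002833
  eq          0.07963    0.009776       6.289
  solve Keq expr → x = 9.4423e-04; check Q = 0.4602

Direction: forward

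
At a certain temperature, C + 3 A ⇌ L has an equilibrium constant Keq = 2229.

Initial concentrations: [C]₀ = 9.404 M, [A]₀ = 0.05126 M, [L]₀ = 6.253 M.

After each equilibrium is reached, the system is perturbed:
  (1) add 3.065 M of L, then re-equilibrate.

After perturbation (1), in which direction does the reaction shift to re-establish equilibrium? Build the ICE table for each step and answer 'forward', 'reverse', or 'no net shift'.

Q₀ = 4937 vs Keq = 2229 ⇒ Q>K, reverse
Step 1:
                  C         A         L
  I           9.404   0.05126     6.253
  C        0.005176   0.01553 -0.005176
  E           9.409   0.06679     6.248
  solve Keq expr → x = -0.005176; check Q = 2229
Then add 3.065 M of L.
Step 2:
                  C         A         L
  I           9.409   0.06679     9.313
  C        0.003162  0.009487 -0.003162
  E           9.412   0.07627      9.31
  solve Keq expr → x = -0.003162; check Q = 2229

Direction: reverse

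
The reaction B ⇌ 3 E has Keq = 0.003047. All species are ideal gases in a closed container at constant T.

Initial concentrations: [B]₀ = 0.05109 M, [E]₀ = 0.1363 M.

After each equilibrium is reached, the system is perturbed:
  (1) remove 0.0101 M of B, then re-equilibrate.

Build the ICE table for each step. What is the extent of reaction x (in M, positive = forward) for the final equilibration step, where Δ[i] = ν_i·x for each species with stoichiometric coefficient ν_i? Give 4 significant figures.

x = -8.6478e-04 M

Q₀ = 0.04956 vs Keq = 0.003047 ⇒ Q>K, reverse
Step 1:
                  B         E
  Initial   0.05109    0.1363
  Change    0.02496  -0.07488
  Equil     0.07605   0.06142
  solve Keq expr → x = -0.02496; check Q = 0.003047
Then remove 0.0101 M of B.
Step 2:
                  B         E
  Initial   0.06595   0.06142
  Change  8.6478e-04 -0.002594
  Equil     0.06681   0.05883
  solve Keq expr → x = -8.6478e-04; check Q = 0.003047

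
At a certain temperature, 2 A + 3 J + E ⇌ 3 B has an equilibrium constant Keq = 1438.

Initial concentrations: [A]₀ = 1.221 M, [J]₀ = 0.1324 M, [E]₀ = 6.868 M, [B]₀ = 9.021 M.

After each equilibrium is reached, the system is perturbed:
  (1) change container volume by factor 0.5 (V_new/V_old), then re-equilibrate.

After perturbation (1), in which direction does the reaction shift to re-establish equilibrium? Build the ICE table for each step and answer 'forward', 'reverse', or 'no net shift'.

Q₀ = 3.0891e+04 vs Keq = 1438 ⇒ Q>K, reverse
Step 1:
                    A           J           E           B
  I             1.221      0.1324       6.868       9.021
  C            0.1347      0.2021     0.06736     -0.2021
  E             1.356      0.3345       6.935       8.819
  solve Keq expr → x = -0.06736; check Q = 1438
Then change container volume by factor 0.5 (V_new/V_old).
Step 2:
                    A           J           E           B
  I             2.711      0.6689       13.87       17.64
  C           -0.2062     -0.3093     -0.1031      0.3093
  E             2.505      0.3597       13.77       17.95
  solve Keq expr → x = 0.1031; check Q = 1438

Direction: forward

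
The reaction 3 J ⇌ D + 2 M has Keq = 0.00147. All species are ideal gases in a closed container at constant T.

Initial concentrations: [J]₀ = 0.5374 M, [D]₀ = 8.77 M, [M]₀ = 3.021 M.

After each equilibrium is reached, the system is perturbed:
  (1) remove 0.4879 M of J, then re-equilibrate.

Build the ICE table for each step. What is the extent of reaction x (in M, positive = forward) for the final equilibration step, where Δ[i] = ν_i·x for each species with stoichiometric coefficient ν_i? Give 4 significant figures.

x = -0.01037 M

Q₀ = 515.7 vs Keq = 0.00147 ⇒ Q>K, reverse
Step 1:
                   J          D          M
  Initial     0.5374       8.77      3.021
  Change       4.305     -1.435      -2.87
  Equil        4.843      7.335     0.1509
  solve Keq expr → x = -1.435; check Q = 0.00147
Then remove 0.4879 M of J.
Step 2:
                   J          D          M
  Initial      4.355      7.335     0.1509
  Change     0.03111   -0.01037   -0.02074
  Equil        4.386      7.325     0.1301
  solve Keq expr → x = -0.01037; check Q = 0.00147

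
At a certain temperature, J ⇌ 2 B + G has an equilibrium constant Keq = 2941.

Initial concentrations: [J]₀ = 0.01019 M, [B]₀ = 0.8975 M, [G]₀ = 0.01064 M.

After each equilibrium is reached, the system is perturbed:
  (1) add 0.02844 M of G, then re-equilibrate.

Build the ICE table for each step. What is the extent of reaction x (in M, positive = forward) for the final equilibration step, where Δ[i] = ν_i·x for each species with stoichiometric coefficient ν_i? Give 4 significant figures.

Q₀ = 0.8411 vs Keq = 2941 ⇒ Q<K, forward
Step 1:
                  J         B         G
  I         0.01019    0.8975   0.01064
  C        -0.01018   0.02037   0.01018
  E       5.9653e-06    0.9179   0.02082
  solve Keq expr → x = 0.01018; check Q = 2941
Then add 0.02844 M of G.
Step 2:
                  J         B         G
  I       5.9653e-06    0.9179   0.04926
  C       8.1441e-06 -1.6288e-05 -8.1441e-06
  E       1.4109e-05    0.9179   0.04926
  solve Keq expr → x = -8.1441e-06; check Q = 2941

x = -8.1441e-06 M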